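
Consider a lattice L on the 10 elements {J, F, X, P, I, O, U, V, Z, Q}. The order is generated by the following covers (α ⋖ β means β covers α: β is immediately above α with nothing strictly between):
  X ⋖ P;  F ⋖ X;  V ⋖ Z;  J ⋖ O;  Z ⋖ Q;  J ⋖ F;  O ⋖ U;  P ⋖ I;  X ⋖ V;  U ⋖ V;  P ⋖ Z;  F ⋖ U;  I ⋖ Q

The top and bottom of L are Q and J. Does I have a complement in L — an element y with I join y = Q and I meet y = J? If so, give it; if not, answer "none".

Need y with I ∨ y = Q and I ∧ y = J.
Checking each element gives: O.

O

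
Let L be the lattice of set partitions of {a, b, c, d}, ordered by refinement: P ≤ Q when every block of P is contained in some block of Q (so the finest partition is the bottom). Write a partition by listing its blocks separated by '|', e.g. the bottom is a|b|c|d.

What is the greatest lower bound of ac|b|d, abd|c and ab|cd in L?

The meet (common refinement) of ac|b|d, abd|c, ab|cd intersects blocks pairwise, giving a|b|c|d.

a|b|c|d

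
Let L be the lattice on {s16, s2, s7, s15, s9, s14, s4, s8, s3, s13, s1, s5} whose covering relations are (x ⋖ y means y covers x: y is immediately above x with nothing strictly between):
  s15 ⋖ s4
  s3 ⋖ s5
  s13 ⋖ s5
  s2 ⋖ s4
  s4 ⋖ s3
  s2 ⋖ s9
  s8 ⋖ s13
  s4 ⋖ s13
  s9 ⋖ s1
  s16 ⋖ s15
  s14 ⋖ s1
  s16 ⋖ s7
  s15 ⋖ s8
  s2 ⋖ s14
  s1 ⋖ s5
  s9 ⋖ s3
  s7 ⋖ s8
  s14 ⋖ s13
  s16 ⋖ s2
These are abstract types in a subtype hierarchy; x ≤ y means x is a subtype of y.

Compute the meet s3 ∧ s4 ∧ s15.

Common lower bounds of {s3, s4, s15}: s15, s16.
The greatest among these is s15.

s15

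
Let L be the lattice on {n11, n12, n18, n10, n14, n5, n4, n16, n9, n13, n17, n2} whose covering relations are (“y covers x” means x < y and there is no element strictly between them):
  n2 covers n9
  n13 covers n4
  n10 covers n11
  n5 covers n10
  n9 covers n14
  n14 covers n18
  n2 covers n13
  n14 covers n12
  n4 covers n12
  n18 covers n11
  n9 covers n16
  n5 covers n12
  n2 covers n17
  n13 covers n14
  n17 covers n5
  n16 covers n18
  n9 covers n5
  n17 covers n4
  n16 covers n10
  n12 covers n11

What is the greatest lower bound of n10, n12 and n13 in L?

n11

Common lower bounds of {n10, n12, n13}: n11.
The greatest among these is n11.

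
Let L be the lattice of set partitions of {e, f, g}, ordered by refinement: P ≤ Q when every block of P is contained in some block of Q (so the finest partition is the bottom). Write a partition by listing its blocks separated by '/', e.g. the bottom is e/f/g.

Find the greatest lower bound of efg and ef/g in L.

ef/g

The meet (common refinement) of efg and ef/g intersects blocks pairwise, giving ef/g.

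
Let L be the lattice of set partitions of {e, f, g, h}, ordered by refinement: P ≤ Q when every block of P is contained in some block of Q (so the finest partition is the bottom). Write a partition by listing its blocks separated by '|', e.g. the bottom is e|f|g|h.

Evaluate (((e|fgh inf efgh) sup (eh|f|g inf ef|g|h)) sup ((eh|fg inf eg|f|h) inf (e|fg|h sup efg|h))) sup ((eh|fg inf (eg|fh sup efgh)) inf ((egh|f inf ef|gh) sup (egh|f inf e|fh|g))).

e|fgh

e|fgh ∧ efgh = e|fgh
eh|f|g ∧ ef|g|h = e|f|g|h
e|fgh ∨ e|f|g|h = e|fgh
eh|fg ∧ eg|f|h = e|f|g|h
e|fg|h ∨ efg|h = efg|h
e|f|g|h ∧ efg|h = e|f|g|h
e|fgh ∨ e|f|g|h = e|fgh
eg|fh ∨ efgh = efgh
eh|fg ∧ efgh = eh|fg
egh|f ∧ ef|gh = e|f|gh
egh|f ∧ e|fh|g = e|f|g|h
e|f|gh ∨ e|f|g|h = e|f|gh
eh|fg ∧ e|f|gh = e|f|g|h
e|fgh ∨ e|f|g|h = e|fgh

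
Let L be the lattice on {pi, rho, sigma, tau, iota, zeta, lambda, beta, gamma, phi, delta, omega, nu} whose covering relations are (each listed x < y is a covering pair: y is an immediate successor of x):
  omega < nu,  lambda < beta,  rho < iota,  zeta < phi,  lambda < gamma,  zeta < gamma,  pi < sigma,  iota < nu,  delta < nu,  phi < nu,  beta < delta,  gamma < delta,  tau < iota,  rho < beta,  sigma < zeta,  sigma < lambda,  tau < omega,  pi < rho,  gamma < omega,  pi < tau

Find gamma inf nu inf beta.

lambda

Common lower bounds of {gamma, nu, beta}: lambda, pi, sigma.
The greatest among these is lambda.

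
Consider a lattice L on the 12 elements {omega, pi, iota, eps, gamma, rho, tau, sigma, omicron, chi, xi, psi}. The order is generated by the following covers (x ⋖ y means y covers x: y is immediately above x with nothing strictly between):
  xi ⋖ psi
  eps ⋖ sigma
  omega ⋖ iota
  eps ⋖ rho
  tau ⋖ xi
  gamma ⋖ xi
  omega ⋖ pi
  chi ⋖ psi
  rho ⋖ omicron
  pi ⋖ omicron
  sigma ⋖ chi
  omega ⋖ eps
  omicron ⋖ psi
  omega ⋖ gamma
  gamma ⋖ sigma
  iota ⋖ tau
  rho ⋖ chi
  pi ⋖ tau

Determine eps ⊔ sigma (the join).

sigma

Common upper bounds of {eps, sigma}: chi, psi, sigma.
The least among these is sigma.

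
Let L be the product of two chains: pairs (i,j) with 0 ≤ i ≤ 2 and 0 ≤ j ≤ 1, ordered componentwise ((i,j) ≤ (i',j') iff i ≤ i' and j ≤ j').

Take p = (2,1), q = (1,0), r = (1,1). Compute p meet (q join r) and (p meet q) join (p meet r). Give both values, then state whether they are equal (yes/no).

(1,1); (1,1); yes

q join r = (1,1), so p meet (q join r) = (2,1) meet (1,1) = (1,1).
p meet q = (1,0) and p meet r = (1,1), so (p meet q) join (p meet r) = (1,0) join (1,1) = (1,1).
Equal: yes.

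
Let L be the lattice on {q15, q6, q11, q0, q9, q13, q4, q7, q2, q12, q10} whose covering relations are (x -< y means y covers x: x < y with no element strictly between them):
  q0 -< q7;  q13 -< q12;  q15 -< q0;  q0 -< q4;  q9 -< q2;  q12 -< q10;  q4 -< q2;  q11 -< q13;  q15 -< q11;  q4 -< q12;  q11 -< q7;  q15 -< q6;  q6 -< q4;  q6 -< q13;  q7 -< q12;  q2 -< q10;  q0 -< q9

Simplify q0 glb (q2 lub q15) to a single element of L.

q0

q2 ∨ q15 = q2
q0 ∧ q2 = q0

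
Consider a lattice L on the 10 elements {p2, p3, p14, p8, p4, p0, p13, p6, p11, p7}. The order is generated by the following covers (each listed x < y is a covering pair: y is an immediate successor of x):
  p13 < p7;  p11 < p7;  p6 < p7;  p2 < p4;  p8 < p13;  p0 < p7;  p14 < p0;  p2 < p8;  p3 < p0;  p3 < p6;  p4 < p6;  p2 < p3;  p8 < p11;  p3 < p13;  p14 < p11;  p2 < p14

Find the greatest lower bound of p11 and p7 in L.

p11

Common lower bounds of {p11, p7}: p11, p14, p2, p8.
The greatest among these is p11.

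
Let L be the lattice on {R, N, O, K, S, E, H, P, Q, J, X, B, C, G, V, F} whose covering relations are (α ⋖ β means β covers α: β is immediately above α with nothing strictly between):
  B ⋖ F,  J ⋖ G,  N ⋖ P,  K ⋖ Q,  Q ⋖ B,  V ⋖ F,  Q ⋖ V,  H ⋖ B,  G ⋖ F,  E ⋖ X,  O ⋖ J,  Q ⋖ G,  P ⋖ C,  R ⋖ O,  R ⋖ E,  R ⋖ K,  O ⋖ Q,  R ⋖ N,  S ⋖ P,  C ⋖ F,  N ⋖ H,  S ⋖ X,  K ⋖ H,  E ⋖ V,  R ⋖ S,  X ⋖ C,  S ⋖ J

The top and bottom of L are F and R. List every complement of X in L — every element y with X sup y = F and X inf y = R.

Need y with X ∨ y = F and X ∧ y = R.
Checking each element gives: B, H, K, O, Q.

B, H, K, O, Q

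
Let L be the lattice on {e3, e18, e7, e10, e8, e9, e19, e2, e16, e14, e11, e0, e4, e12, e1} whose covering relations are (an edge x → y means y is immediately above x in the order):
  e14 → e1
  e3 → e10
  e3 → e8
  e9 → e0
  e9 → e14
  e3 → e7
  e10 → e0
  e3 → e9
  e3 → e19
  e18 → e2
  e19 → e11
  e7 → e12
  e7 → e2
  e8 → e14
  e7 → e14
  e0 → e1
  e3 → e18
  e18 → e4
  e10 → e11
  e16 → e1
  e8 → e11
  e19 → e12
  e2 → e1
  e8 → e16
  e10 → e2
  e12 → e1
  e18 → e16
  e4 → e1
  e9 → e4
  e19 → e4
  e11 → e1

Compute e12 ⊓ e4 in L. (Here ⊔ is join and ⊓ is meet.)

e19

e12 ∧ e4 = e19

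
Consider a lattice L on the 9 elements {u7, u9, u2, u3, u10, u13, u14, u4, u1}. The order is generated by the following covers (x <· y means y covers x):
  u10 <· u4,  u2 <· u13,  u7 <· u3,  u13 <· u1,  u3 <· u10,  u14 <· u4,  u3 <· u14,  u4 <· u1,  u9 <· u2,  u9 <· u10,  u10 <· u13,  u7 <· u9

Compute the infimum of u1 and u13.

Common lower bounds of {u1, u13}: u10, u13, u2, u3, u7, u9.
The greatest among these is u13.

u13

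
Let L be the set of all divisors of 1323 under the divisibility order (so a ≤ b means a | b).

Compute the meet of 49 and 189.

In the divisibility order, the meet is the greatest common divisor: gcd(49, 189) = 7.

7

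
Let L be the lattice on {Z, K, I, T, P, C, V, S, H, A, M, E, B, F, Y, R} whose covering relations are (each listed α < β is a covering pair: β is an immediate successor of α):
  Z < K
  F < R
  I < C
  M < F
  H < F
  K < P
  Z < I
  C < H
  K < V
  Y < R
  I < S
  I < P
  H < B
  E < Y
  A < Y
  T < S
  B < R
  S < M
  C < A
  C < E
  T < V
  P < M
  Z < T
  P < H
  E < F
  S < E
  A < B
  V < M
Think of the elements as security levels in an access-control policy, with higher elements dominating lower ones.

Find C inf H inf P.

I

Common lower bounds of {C, H, P}: I, Z.
The greatest among these is I.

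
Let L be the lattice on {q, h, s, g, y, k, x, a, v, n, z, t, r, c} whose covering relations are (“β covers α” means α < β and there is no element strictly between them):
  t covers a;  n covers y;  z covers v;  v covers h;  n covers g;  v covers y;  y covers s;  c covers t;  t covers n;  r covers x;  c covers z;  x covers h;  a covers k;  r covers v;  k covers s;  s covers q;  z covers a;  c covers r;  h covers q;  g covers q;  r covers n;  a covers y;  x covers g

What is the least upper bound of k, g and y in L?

Common upper bounds of {k, g, y}: c, t.
The least among these is t.

t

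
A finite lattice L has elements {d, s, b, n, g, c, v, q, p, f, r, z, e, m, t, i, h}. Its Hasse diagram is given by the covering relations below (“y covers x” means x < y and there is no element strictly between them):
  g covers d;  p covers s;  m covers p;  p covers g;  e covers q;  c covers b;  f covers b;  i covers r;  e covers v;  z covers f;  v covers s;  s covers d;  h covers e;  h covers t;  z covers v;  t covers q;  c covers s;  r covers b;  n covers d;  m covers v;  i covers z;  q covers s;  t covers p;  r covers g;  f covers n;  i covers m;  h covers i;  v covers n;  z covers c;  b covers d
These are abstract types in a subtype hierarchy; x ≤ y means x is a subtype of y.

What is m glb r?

Common lower bounds of {m, r}: d, g.
The greatest among these is g.

g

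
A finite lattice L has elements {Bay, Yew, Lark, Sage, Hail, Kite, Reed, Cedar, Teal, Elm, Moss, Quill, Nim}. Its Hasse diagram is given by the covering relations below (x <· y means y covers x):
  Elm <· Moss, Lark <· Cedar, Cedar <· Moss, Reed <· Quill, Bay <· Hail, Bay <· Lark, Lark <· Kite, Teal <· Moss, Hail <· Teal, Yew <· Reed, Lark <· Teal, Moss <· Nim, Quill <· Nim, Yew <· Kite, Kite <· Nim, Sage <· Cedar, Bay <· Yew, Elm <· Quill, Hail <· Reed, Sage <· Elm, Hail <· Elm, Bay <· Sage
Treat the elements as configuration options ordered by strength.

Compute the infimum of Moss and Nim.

Common lower bounds of {Moss, Nim}: Bay, Cedar, Elm, Hail, Lark, Moss, Sage, Teal.
The greatest among these is Moss.

Moss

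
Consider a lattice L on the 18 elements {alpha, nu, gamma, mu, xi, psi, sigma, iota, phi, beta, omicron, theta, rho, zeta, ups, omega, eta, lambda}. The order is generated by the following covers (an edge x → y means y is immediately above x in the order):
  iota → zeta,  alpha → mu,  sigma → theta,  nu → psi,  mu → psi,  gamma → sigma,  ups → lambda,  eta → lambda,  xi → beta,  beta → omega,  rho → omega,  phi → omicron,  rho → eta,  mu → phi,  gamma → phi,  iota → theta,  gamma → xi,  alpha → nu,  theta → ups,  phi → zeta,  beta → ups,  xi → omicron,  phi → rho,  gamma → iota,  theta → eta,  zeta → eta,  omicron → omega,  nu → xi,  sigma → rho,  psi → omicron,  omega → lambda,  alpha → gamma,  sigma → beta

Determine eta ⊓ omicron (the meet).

Common lower bounds of {eta, omicron}: alpha, gamma, mu, phi.
The greatest among these is phi.

phi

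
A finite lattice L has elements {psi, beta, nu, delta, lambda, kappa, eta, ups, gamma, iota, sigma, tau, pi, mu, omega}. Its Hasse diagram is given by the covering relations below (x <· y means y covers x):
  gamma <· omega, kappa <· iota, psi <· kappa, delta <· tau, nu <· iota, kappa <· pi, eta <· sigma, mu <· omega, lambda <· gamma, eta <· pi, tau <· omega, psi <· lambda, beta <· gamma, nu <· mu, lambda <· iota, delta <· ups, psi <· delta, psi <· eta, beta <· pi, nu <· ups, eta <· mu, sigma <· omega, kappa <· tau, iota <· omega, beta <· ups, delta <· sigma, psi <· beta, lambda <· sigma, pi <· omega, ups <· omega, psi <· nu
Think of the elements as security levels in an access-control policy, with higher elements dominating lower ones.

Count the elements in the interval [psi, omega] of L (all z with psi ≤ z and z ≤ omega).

The interval [psi, omega] = {beta, delta, eta, gamma, iota, kappa, lambda, mu, nu, omega, pi, psi, sigma, tau, ups}, which has 15 elements.

15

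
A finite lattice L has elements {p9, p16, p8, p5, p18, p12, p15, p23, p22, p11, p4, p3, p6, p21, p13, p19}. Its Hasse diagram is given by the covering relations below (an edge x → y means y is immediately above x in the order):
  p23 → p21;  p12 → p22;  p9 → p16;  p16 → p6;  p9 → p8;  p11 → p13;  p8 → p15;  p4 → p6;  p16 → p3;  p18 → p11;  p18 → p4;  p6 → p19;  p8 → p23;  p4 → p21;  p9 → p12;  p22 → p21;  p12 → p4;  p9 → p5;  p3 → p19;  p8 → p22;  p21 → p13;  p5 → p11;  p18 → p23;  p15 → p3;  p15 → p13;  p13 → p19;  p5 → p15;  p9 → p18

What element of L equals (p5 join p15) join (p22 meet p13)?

p5 ∨ p15 = p15
p22 ∧ p13 = p22
p15 ∨ p22 = p13

p13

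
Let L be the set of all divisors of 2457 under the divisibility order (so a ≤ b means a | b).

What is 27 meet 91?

Common lower bounds of {27, 91}: 1.
The greatest among these is 1.

1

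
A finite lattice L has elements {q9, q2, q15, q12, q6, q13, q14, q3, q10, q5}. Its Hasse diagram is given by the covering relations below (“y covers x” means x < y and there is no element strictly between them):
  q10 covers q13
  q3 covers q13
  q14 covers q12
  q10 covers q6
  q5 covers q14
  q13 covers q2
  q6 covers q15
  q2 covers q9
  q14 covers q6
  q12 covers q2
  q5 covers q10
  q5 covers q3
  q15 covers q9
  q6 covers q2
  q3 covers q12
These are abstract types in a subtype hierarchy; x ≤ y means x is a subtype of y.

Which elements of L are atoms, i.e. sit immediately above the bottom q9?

The atoms are exactly the elements that cover q9: q15, q2.

q15, q2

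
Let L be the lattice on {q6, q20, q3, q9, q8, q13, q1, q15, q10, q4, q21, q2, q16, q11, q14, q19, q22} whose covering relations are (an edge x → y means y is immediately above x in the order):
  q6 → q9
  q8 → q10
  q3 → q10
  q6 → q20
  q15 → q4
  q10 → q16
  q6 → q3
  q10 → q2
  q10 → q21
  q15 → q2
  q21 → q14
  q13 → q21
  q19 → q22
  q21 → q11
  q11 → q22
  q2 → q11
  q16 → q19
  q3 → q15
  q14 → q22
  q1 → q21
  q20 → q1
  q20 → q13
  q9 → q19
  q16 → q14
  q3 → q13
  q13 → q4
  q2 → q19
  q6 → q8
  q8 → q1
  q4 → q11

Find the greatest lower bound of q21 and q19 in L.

q10

Common lower bounds of {q21, q19}: q10, q3, q6, q8.
The greatest among these is q10.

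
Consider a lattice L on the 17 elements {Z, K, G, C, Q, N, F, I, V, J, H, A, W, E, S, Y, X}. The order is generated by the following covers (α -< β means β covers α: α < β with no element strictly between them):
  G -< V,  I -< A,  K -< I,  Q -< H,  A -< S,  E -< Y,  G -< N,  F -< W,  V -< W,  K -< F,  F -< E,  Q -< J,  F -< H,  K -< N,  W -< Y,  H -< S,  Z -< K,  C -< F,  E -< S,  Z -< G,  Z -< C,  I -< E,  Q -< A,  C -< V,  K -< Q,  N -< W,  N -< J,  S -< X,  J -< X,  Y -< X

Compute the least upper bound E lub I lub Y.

Y

Common upper bounds of {E, I, Y}: X, Y.
The least among these is Y.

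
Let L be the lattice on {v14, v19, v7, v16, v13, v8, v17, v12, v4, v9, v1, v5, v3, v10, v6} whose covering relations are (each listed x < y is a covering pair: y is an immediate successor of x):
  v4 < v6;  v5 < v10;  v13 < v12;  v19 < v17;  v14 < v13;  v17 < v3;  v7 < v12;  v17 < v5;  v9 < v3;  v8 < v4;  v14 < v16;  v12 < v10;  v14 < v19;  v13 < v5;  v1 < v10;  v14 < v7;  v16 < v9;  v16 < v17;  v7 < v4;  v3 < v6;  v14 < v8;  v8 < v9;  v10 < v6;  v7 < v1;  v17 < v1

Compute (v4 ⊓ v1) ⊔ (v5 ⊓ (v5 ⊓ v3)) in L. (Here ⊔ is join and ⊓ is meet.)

v4 ∧ v1 = v7
v5 ∧ v3 = v17
v5 ∧ v17 = v17
v7 ∨ v17 = v1

v1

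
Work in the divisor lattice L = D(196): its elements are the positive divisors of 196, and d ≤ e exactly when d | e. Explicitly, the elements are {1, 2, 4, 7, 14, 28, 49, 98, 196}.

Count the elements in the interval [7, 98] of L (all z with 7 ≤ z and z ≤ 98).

The interval [7, 98] = {14, 49, 7, 98}, which has 4 elements.

4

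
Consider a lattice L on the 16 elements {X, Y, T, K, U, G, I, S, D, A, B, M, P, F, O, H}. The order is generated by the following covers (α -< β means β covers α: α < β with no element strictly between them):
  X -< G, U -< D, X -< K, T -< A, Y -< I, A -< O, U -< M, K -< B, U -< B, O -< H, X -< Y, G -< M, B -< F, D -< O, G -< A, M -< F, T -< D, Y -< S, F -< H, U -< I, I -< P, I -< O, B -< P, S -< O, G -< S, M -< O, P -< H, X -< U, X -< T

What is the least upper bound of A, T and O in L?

Common upper bounds of {A, T, O}: H, O.
The least among these is O.

O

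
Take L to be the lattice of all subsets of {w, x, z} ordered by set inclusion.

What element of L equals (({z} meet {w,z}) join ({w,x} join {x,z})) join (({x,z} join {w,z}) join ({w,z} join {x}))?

{z} ∧ {w,z} = {z}
{w,x} ∨ {x,z} = {w,x,z}
{z} ∨ {w,x,z} = {w,x,z}
{x,z} ∨ {w,z} = {w,x,z}
{w,z} ∨ {x} = {w,x,z}
{w,x,z} ∨ {w,x,z} = {w,x,z}
{w,x,z} ∨ {w,x,z} = {w,x,z}

{w,x,z}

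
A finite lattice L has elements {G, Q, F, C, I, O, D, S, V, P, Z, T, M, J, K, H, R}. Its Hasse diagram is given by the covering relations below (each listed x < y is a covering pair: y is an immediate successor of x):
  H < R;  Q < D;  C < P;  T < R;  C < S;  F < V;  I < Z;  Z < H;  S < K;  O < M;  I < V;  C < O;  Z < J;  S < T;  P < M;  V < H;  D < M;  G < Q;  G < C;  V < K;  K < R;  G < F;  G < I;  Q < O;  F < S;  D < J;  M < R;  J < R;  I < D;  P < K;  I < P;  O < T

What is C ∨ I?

P

Common upper bounds of {C, I}: K, M, P, R.
The least among these is P.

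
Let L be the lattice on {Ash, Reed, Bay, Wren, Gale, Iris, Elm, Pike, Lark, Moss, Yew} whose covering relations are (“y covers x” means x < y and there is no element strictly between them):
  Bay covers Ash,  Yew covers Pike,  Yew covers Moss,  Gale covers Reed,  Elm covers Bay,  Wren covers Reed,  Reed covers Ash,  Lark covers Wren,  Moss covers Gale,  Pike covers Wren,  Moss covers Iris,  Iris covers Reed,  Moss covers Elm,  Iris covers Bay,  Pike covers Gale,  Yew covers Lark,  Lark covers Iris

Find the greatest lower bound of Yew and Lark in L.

Lark

Common lower bounds of {Yew, Lark}: Ash, Bay, Iris, Lark, Reed, Wren.
The greatest among these is Lark.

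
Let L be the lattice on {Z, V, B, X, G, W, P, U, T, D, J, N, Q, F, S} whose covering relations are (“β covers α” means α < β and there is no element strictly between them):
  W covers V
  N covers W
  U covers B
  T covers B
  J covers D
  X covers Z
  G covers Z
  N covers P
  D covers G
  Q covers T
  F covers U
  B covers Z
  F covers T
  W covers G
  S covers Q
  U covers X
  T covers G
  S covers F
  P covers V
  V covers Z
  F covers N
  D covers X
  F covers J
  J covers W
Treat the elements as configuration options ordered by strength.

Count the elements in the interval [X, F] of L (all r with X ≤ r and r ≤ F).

The interval [X, F] = {D, F, J, U, X}, which has 5 elements.

5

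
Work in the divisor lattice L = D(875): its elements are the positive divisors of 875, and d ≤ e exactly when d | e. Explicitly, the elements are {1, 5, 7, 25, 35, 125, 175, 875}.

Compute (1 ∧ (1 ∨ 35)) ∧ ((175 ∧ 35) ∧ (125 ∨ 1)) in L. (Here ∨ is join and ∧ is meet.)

1

1 ∨ 35 = 35
1 ∧ 35 = 1
175 ∧ 35 = 35
125 ∨ 1 = 125
35 ∧ 125 = 5
1 ∧ 5 = 1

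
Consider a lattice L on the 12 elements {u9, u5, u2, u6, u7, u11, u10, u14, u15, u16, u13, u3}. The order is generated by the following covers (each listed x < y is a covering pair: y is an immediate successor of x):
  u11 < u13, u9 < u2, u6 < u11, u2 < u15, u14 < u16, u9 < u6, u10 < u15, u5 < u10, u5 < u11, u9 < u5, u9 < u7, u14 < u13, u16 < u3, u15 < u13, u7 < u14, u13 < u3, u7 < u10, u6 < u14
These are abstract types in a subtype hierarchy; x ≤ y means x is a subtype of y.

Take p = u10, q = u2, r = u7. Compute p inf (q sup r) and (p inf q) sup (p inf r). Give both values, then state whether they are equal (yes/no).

q sup r = u15, so p inf (q sup r) = u10 inf u15 = u10.
p inf q = u9 and p inf r = u7, so (p inf q) sup (p inf r) = u9 sup u7 = u7.
Equal: no.

u10; u7; no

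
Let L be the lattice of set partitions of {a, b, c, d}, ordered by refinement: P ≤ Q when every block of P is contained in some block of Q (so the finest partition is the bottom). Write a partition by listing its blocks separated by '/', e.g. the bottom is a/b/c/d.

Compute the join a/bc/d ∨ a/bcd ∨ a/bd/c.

The join of a/bc/d, a/bcd, a/bd/c merges any blocks that overlap across the partitions, giving a/bcd.

a/bcd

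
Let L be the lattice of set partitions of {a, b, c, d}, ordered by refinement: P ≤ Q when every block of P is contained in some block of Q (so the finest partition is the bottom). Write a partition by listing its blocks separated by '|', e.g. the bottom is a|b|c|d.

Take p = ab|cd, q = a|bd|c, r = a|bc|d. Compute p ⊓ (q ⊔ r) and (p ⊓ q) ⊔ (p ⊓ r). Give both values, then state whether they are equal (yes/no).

q ⊔ r = a|bcd, so p ⊓ (q ⊔ r) = ab|cd ⊓ a|bcd = a|b|cd.
p ⊓ q = a|b|c|d and p ⊓ r = a|b|c|d, so (p ⊓ q) ⊔ (p ⊓ r) = a|b|c|d ⊔ a|b|c|d = a|b|c|d.
Equal: no.

a|b|cd; a|b|c|d; no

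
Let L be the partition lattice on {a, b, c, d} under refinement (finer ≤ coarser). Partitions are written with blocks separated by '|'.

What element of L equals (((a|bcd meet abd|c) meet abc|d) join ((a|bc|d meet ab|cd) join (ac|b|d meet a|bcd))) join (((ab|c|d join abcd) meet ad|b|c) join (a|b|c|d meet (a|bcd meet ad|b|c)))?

ad|b|c

a|bcd ∧ abd|c = a|bd|c
a|bd|c ∧ abc|d = a|b|c|d
a|bc|d ∧ ab|cd = a|b|c|d
ac|b|d ∧ a|bcd = a|b|c|d
a|b|c|d ∨ a|b|c|d = a|b|c|d
a|b|c|d ∨ a|b|c|d = a|b|c|d
ab|c|d ∨ abcd = abcd
abcd ∧ ad|b|c = ad|b|c
a|bcd ∧ ad|b|c = a|b|c|d
a|b|c|d ∧ a|b|c|d = a|b|c|d
ad|b|c ∨ a|b|c|d = ad|b|c
a|b|c|d ∨ ad|b|c = ad|b|c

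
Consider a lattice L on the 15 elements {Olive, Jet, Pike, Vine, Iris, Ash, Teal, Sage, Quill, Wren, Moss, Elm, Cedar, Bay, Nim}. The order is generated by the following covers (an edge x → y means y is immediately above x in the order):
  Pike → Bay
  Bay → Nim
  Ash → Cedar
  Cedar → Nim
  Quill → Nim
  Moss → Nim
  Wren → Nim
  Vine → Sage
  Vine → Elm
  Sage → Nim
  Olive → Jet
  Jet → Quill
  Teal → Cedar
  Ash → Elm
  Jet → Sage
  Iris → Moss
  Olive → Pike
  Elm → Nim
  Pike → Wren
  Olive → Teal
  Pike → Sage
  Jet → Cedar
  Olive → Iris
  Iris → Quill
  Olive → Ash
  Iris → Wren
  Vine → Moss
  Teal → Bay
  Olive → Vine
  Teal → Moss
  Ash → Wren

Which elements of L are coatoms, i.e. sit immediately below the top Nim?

Bay, Cedar, Elm, Moss, Quill, Sage, Wren

The coatoms are exactly the elements covered by Nim: Bay, Cedar, Elm, Moss, Quill, Sage, Wren.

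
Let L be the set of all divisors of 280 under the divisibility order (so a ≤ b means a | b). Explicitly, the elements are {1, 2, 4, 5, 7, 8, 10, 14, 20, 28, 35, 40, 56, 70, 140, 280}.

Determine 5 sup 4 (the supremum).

20

In the divisibility order, the join is the least common multiple: lcm(5, 4) = 20.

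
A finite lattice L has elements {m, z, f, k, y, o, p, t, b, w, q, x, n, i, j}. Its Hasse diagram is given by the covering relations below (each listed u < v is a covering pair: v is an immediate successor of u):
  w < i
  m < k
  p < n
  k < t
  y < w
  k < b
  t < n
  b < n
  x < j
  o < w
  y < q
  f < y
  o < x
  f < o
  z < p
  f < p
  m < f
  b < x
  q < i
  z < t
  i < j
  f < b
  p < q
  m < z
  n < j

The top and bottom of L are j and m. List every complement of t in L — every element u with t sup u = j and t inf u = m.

Need u with t ∨ u = j and t ∧ u = m.
Checking each element gives: o, w, y.

o, w, y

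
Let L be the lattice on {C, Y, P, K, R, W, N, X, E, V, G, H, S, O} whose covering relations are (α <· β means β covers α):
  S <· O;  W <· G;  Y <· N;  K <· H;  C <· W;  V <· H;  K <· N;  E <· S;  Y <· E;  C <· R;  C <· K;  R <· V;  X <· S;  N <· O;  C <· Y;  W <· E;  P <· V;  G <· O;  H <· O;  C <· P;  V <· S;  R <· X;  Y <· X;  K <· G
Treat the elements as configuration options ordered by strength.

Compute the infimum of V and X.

R

Common lower bounds of {V, X}: C, R.
The greatest among these is R.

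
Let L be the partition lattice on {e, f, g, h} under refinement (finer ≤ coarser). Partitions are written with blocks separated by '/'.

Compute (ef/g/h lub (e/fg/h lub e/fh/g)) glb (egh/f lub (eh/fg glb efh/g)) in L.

e/fg/h ∨ e/fh/g = e/fgh
ef/g/h ∨ e/fgh = efgh
eh/fg ∧ efh/g = eh/f/g
egh/f ∨ eh/f/g = egh/f
efgh ∧ egh/f = egh/f

egh/f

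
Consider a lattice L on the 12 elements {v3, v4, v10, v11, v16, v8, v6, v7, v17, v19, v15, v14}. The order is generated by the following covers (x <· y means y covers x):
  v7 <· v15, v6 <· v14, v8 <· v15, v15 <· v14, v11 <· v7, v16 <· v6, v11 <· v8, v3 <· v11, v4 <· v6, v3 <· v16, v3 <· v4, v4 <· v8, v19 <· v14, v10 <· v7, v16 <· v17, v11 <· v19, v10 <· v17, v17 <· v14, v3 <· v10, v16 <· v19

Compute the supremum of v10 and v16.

Common upper bounds of {v10, v16}: v14, v17.
The least among these is v17.

v17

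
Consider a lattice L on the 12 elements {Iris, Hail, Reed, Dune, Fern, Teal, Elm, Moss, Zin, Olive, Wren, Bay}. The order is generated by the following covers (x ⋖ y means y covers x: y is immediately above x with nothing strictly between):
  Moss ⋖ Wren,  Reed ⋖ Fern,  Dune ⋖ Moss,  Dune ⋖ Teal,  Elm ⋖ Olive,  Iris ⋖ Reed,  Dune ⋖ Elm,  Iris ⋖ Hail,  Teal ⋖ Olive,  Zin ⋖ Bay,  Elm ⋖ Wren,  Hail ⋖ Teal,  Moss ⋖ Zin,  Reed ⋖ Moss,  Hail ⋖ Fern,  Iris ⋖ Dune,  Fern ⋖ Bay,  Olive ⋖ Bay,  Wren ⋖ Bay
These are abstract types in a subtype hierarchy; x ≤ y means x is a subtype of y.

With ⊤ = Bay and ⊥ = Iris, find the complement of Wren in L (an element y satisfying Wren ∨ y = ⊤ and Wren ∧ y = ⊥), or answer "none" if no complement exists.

Need y with Wren ∨ y = Bay and Wren ∧ y = Iris.
Checking each element gives: Hail.

Hail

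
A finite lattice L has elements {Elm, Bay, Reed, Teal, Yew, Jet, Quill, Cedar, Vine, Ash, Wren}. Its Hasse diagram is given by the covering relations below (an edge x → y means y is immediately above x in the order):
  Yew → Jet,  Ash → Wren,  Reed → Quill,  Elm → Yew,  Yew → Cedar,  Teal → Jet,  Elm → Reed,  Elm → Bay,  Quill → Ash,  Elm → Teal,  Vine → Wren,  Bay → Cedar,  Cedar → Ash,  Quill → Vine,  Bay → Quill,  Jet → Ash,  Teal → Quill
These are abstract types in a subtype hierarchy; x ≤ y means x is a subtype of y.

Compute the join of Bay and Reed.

Common upper bounds of {Bay, Reed}: Ash, Quill, Vine, Wren.
The least among these is Quill.

Quill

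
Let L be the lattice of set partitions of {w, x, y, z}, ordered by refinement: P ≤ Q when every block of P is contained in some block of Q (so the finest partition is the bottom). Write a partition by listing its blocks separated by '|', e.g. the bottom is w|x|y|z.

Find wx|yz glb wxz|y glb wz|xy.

w|x|y|z

The meet (common refinement) of wx|yz, wxz|y, wz|xy intersects blocks pairwise, giving w|x|y|z.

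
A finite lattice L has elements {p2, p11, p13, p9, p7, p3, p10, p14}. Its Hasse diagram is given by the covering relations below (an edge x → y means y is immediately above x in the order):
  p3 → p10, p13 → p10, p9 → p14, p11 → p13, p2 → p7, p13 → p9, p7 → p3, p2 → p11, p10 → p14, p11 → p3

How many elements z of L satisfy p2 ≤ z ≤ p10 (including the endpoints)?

The interval [p2, p10] = {p10, p11, p13, p2, p3, p7}, which has 6 elements.

6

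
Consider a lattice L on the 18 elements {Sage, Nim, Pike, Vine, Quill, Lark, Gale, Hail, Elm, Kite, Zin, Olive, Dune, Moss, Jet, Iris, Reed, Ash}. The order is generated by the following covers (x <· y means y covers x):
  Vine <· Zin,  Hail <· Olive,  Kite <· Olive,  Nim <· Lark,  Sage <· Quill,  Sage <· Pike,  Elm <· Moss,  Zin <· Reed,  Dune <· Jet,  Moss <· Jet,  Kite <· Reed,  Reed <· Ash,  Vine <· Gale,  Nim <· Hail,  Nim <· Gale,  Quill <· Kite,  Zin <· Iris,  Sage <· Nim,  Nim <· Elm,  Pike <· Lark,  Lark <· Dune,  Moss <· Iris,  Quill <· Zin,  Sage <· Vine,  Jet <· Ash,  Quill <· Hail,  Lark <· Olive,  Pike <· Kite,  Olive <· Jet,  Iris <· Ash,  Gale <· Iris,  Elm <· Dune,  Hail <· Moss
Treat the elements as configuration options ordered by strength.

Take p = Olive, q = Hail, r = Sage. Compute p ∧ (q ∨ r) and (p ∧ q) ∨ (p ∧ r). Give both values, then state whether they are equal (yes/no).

Hail; Hail; yes

q ∨ r = Hail, so p ∧ (q ∨ r) = Olive ∧ Hail = Hail.
p ∧ q = Hail and p ∧ r = Sage, so (p ∧ q) ∨ (p ∧ r) = Hail ∨ Sage = Hail.
Equal: yes.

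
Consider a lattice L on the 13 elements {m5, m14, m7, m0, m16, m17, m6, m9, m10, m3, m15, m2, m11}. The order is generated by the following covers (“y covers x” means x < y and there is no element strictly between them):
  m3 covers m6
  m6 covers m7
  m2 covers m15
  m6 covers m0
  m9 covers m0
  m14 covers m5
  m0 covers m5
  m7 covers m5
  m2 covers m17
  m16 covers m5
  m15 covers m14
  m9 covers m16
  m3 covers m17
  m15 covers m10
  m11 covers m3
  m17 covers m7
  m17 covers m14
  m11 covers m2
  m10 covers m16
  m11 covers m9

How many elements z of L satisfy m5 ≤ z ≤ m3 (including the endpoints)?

The interval [m5, m3] = {m0, m14, m17, m3, m5, m6, m7}, which has 7 elements.

7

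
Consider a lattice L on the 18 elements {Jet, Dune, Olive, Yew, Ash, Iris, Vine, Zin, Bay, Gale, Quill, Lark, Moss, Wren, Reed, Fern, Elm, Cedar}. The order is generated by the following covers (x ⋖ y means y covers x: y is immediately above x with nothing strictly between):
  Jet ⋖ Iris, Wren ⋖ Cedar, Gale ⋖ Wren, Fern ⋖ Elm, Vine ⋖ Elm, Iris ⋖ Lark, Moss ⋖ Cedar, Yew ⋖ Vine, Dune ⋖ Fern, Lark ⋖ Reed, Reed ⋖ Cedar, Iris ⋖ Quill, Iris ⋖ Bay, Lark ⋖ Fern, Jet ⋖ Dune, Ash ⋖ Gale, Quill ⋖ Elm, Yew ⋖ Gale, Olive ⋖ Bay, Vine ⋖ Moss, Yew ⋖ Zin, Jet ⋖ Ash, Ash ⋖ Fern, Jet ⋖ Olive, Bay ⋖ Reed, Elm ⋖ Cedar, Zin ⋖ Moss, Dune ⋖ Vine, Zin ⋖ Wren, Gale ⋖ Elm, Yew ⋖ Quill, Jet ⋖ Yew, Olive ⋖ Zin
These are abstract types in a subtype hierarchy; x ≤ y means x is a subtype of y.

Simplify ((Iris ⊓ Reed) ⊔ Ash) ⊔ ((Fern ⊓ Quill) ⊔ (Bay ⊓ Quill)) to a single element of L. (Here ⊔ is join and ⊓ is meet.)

Iris ∧ Reed = Iris
Iris ∨ Ash = Fern
Fern ∧ Quill = Iris
Bay ∧ Quill = Iris
Iris ∨ Iris = Iris
Fern ∨ Iris = Fern

Fern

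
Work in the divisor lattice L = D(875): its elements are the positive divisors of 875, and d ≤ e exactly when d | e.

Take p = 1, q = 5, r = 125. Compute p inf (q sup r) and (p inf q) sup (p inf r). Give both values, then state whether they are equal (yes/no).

1; 1; yes

q sup r = 125, so p inf (q sup r) = 1 inf 125 = 1.
p inf q = 1 and p inf r = 1, so (p inf q) sup (p inf r) = 1 sup 1 = 1.
Equal: yes.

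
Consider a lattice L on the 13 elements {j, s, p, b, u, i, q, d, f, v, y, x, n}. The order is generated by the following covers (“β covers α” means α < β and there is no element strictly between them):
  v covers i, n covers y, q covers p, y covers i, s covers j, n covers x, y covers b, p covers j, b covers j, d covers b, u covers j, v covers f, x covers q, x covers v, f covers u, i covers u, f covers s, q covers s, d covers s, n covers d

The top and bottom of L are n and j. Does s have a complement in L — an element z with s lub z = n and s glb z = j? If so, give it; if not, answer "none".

Need z with s ∨ z = n and s ∧ z = j.
Checking each element gives: y.

y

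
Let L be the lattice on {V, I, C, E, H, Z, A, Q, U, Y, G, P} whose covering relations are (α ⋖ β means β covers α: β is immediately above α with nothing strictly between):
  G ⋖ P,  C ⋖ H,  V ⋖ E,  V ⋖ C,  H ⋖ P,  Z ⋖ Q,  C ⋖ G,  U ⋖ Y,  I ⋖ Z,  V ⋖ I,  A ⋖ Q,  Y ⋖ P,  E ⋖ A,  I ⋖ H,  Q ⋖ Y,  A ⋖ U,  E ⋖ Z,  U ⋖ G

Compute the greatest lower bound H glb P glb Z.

Common lower bounds of {H, P, Z}: I, V.
The greatest among these is I.

I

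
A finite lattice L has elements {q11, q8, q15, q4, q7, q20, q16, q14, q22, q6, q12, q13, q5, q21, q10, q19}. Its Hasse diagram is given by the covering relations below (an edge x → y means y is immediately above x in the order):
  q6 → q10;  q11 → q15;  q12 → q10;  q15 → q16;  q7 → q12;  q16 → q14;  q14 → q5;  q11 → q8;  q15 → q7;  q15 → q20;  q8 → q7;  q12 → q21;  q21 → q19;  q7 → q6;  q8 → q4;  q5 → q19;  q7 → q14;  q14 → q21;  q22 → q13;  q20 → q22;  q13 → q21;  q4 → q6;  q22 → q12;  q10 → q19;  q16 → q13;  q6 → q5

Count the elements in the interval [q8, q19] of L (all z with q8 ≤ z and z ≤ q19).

The interval [q8, q19] = {q10, q12, q14, q19, q21, q4, q5, q6, q7, q8}, which has 10 elements.

10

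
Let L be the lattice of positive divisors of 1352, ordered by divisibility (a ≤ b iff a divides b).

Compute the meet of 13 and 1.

1

In the divisibility order, the meet is the greatest common divisor: gcd(13, 1) = 1.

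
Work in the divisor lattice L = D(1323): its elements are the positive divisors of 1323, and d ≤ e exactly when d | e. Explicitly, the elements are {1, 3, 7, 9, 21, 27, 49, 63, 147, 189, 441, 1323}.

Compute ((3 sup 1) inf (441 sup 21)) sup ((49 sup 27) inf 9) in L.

3 ∨ 1 = 3
441 ∨ 21 = 441
3 ∧ 441 = 3
49 ∨ 27 = 1323
1323 ∧ 9 = 9
3 ∨ 9 = 9

9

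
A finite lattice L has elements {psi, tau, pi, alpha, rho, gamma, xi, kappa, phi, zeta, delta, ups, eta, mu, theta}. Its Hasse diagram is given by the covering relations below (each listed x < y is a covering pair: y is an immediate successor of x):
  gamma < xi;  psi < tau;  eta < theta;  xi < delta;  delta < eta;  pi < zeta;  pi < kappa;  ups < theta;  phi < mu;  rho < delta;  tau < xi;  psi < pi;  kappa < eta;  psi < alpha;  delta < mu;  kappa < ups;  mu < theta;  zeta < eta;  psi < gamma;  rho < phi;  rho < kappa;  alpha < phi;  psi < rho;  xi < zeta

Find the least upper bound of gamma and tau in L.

Common upper bounds of {gamma, tau}: delta, eta, mu, theta, xi, zeta.
The least among these is xi.

xi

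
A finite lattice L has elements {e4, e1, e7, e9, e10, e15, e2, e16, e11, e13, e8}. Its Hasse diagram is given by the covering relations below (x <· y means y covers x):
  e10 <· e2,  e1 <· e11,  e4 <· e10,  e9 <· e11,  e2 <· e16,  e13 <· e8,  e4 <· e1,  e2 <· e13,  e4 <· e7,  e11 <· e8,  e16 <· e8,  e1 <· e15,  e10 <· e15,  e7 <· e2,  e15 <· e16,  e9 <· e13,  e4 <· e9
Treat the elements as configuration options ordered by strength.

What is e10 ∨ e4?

Common upper bounds of {e10, e4}: e10, e13, e15, e16, e2, e8.
The least among these is e10.

e10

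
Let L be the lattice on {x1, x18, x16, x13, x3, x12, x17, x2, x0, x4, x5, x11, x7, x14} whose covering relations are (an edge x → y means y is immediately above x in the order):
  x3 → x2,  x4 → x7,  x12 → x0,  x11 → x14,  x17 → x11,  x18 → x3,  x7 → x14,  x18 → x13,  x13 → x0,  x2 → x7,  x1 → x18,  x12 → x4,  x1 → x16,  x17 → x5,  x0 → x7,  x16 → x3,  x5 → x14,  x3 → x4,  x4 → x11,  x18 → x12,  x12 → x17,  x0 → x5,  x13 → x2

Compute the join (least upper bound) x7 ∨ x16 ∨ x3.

Common upper bounds of {x7, x16, x3}: x14, x7.
The least among these is x7.

x7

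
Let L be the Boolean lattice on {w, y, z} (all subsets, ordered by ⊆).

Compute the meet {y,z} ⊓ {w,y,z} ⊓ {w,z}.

{z}

Under ⊆, meet is intersection: {y,z} ∩ {w,y,z} ∩ {w,z} = {z}.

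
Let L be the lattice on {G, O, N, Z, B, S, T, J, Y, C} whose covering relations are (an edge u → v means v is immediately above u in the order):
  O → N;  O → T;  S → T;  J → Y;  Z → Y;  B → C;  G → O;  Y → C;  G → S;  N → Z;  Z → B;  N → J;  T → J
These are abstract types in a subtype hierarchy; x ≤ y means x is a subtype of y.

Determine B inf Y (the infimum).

Common lower bounds of {B, Y}: G, N, O, Z.
The greatest among these is Z.

Z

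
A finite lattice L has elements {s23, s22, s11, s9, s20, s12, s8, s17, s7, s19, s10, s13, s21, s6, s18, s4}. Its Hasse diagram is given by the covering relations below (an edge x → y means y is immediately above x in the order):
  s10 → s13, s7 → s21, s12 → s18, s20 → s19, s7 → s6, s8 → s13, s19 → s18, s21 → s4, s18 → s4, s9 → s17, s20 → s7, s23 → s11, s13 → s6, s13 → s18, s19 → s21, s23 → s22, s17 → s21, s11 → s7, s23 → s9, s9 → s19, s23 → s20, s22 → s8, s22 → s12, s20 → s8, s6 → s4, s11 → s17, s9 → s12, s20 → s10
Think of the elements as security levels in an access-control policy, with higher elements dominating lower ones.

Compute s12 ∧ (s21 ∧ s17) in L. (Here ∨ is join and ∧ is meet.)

s21 ∧ s17 = s17
s12 ∧ s17 = s9

s9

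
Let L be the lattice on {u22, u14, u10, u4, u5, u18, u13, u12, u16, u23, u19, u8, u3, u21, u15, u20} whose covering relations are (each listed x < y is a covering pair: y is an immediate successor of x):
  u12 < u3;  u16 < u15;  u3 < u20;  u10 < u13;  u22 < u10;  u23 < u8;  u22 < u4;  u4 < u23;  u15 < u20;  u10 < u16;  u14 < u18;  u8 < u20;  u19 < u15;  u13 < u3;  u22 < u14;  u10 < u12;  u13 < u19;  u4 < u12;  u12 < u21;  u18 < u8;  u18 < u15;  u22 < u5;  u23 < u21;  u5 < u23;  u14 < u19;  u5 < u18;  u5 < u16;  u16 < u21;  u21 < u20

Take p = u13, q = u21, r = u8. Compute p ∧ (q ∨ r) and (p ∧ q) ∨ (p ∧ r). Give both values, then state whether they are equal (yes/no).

u13; u10; no

q ∨ r = u20, so p ∧ (q ∨ r) = u13 ∧ u20 = u13.
p ∧ q = u10 and p ∧ r = u22, so (p ∧ q) ∨ (p ∧ r) = u10 ∨ u22 = u10.
Equal: no.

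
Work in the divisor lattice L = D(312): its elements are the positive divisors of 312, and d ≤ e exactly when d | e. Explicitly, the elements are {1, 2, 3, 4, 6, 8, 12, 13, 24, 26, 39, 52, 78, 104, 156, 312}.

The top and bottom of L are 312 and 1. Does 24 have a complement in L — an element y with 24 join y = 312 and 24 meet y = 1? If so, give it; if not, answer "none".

13

Need y with 24 ∨ y = 312 and 24 ∧ y = 1.
Checking each element gives: 13.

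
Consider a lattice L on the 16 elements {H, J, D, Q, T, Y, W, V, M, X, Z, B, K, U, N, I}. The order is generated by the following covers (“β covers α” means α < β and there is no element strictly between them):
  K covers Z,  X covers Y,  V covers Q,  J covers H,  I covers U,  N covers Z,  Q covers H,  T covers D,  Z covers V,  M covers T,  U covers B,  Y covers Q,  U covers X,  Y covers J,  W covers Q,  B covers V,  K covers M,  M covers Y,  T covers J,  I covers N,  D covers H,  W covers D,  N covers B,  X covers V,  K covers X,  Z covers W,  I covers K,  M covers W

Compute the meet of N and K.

Z

Common lower bounds of {N, K}: D, H, Q, V, W, Z.
The greatest among these is Z.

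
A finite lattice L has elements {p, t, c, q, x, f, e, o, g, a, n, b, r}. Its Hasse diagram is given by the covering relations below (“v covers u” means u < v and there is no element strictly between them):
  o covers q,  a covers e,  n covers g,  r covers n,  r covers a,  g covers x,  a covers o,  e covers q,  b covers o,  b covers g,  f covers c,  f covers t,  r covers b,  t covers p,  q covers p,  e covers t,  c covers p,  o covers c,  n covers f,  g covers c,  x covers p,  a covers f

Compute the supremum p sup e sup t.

e

Common upper bounds of {p, e, t}: a, e, r.
The least among these is e.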